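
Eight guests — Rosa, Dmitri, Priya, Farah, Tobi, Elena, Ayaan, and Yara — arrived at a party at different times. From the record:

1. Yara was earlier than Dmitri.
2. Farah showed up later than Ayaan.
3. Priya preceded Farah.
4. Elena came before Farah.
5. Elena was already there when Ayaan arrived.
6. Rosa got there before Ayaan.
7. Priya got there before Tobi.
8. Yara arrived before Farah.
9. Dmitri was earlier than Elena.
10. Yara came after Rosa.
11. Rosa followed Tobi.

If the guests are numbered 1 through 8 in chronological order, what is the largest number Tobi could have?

Tobi must come before Ayaan, Dmitri, Elena, Farah, Rosa, and Yara — 6 guests forced after them.
Everything else can be placed before Tobi in some valid order, so Tobi can sit as late as position 8 − 6 = 2.

2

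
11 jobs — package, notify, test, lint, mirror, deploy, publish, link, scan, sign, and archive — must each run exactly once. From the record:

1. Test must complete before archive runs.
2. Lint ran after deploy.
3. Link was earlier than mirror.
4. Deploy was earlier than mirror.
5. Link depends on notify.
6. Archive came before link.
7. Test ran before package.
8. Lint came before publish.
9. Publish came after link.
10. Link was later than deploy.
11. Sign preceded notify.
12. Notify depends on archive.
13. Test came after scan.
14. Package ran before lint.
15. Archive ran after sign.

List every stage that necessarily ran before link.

archive, deploy, notify, scan, sign, test

Directly stated before link: archive, deploy, and notify.
Scan reaches link via scan → test → archive → link.
Sign reaches link via sign → notify → link.
Test reaches link via test → archive → link.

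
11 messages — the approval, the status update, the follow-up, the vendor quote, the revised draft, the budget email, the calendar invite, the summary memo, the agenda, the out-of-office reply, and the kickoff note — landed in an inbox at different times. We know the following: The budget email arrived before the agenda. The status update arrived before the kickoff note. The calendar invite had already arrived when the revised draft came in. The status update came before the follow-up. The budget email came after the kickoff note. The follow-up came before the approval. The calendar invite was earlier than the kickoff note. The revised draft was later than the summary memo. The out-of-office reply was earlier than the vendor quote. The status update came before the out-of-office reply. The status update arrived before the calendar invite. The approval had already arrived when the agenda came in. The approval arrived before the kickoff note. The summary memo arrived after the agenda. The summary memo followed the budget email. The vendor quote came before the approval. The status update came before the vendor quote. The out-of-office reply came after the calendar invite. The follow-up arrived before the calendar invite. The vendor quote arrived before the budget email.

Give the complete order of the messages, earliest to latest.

The constraints fix every adjacent pair, so only one ordering works:
the status update → the follow-up → the calendar invite → the out-of-office reply → the vendor quote → the approval → the kickoff note → the budget email → the agenda → the summary memo → the revised draft.

the status update, the follow-up, the calendar invite, the out-of-office reply, the vendor quote, the approval, the kickoff note, the budget email, the agenda, the summary memo, the revised draft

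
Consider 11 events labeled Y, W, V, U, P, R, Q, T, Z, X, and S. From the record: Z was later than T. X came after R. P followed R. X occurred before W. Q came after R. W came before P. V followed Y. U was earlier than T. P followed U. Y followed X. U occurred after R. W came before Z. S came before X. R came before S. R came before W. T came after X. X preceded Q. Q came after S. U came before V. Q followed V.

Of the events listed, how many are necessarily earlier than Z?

Directly stated before Z: T and W.
R reaches Z via R → W → Z.
S reaches Z via S → X → W → Z.
U reaches Z via U → T → Z.
Likewise X reaches Z by chaining the stated constraints.
No chain forces V (or any of the others) ahead of Z.
That's R, S, T, U, W, and X — 6 in all.

6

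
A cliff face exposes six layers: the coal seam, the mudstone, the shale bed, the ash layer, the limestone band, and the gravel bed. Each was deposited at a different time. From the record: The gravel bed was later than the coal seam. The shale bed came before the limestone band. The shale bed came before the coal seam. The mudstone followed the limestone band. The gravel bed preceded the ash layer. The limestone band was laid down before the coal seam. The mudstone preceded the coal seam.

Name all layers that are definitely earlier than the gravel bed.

the coal seam, the limestone band, the mudstone, the shale bed

Directly stated before the gravel bed: the coal seam.
The limestone band reaches the gravel bed via the limestone band → the coal seam → the gravel bed.
The mudstone reaches the gravel bed via the mudstone → the coal seam → the gravel bed.
The shale bed reaches the gravel bed via the shale bed → the coal seam → the gravel bed.
No chain forces the ash layer ahead of the gravel bed.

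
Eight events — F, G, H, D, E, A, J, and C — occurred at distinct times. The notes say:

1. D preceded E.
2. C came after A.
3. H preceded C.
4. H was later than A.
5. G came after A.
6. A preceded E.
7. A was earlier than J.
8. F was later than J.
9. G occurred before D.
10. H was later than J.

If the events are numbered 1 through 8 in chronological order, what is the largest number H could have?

7

H must come before C — 1 event forced after it.
Everything else can be placed before H in some valid order, so H can sit as late as position 8 − 1 = 7.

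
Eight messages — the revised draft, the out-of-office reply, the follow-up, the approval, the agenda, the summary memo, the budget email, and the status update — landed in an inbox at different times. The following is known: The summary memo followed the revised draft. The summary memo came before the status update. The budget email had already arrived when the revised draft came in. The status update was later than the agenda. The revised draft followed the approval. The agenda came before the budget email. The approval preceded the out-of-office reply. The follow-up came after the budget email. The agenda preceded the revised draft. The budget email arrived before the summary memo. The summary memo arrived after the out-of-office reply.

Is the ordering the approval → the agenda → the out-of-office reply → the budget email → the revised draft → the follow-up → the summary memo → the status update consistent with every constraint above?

Check each stated constraint against the proposed order — e.g. the out-of-office reply is ahead of the summary memo; the agenda is ahead of the status update. Every pair is in the required order; nothing is violated.

yes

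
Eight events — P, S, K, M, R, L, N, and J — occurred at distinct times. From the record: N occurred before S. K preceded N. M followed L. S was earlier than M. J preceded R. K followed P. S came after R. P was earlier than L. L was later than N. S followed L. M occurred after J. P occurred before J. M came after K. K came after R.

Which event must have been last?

M

Every other event has a chain of constraints placing it before M, so M is last.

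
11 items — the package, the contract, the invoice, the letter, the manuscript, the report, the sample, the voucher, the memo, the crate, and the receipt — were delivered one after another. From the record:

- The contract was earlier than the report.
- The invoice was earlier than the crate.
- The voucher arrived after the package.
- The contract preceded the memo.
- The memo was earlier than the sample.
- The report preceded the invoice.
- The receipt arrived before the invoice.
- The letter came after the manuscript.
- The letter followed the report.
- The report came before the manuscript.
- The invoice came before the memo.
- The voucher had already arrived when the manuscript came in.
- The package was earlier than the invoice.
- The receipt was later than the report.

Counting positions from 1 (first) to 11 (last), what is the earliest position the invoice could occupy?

The contract, the package, the receipt, and the report must all come before the invoice — 4 forced predecessors.
Nothing else is forced ahead of the invoice, so its earliest slot is position 4 + 1 = 5.

5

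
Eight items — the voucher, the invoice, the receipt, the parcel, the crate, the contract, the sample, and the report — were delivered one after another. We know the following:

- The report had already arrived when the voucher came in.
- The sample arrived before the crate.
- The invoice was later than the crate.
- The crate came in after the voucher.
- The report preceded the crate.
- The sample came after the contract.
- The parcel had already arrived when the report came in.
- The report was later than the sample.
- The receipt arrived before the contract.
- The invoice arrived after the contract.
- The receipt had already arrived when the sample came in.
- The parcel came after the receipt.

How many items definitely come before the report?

4

Directly stated before the report: the parcel and the sample.
The contract reaches the report via the contract → the sample → the report.
The receipt reaches the report via the receipt → the parcel → the report.
No chain forces the voucher (or any of the others) ahead of the report.
That's the contract, the parcel, the receipt, and the sample — 4 in all.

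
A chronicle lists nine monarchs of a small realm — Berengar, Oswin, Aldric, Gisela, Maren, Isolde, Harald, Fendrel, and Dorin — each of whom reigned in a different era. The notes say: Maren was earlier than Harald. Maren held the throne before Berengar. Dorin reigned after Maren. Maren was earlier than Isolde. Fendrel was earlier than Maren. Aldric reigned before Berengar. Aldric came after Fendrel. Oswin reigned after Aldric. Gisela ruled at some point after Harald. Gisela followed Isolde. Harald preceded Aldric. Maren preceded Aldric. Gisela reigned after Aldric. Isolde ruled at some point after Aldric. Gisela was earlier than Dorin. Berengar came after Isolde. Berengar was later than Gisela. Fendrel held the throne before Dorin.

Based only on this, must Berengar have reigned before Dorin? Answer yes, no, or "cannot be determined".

cannot be determined

No chain of stated constraints runs from Berengar to Dorin, and none runs from Dorin to Berengar either.
So the relative order of Berengar and Dorin is not fixed by the given facts.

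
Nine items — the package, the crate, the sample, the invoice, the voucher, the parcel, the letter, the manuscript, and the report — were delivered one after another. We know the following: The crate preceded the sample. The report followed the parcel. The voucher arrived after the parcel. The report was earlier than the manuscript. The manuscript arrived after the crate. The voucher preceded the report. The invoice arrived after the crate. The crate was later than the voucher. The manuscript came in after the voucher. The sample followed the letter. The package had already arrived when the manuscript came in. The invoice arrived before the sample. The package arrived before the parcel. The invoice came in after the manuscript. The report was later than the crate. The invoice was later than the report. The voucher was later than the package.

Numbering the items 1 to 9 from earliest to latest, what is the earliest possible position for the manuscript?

6

The crate, the package, the parcel, the report, and the voucher must all come before the manuscript — 5 forced predecessors.
Nothing else is forced ahead of the manuscript, so its earliest slot is position 5 + 1 = 6.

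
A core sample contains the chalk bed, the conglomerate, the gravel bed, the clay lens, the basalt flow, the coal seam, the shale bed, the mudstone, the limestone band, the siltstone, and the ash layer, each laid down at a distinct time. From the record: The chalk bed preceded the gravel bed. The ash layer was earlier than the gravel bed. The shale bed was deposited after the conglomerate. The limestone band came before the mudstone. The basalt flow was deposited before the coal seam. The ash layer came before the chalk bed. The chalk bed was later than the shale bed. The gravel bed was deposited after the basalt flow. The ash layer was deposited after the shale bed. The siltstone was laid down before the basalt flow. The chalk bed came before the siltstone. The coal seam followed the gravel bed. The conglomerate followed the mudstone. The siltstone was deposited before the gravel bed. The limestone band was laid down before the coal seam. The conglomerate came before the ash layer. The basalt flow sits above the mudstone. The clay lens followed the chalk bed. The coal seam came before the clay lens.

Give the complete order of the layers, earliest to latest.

the limestone band, the mudstone, the conglomerate, the shale bed, the ash layer, the chalk bed, the siltstone, the basalt flow, the gravel bed, the coal seam, the clay lens

The constraints fix every adjacent pair, so only one ordering works:
the limestone band → the mudstone → the conglomerate → the shale bed → the ash layer → the chalk bed → the siltstone → the basalt flow → the gravel bed → the coal seam → the clay lens.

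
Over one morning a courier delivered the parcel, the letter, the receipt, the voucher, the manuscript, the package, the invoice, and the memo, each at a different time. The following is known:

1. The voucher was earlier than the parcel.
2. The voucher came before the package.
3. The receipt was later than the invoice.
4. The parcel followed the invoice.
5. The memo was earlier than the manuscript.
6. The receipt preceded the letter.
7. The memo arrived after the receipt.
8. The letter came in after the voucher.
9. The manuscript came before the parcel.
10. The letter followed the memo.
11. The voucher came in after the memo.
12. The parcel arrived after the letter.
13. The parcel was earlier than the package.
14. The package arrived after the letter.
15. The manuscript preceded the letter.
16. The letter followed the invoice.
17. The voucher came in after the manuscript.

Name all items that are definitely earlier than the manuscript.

Directly stated before the manuscript: the memo.
The invoice reaches the manuscript via the invoice → the receipt → the memo → the manuscript.
The receipt reaches the manuscript via the receipt → the memo → the manuscript.
No chain forces the package (or any of the others) ahead of the manuscript.

the invoice, the memo, the receipt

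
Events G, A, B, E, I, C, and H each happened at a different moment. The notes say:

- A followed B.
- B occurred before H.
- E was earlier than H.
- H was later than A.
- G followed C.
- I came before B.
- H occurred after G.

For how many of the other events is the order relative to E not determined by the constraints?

Forced after E: H.
That leaves A, B, C, G, and I with no forced order relative to E — 5.

5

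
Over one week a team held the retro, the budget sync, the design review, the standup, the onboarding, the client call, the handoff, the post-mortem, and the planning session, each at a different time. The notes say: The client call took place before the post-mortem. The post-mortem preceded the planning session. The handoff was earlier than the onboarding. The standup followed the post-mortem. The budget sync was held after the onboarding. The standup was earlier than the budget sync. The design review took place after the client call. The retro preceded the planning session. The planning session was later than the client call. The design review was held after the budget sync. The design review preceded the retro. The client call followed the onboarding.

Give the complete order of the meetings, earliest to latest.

the handoff, the onboarding, the client call, the post-mortem, the standup, the budget sync, the design review, the retro, the planning session

The constraints fix every adjacent pair, so only one ordering works:
the handoff → the onboarding → the client call → the post-mortem → the standup → the budget sync → the design review → the retro → the planning session.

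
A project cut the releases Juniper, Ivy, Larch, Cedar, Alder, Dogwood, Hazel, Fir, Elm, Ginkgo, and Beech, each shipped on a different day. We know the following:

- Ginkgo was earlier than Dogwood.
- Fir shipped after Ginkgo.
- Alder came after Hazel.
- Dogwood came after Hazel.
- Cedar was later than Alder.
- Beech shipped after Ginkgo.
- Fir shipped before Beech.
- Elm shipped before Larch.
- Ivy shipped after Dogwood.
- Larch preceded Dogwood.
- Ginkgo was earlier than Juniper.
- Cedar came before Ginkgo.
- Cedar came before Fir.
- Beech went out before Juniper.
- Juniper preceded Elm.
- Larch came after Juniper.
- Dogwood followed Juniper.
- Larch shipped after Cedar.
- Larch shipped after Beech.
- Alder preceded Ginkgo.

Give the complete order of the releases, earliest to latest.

The constraints fix every adjacent pair, so only one ordering works:
Hazel → Alder → Cedar → Ginkgo → Fir → Beech → Juniper → Elm → Larch → Dogwood → Ivy.

Hazel, Alder, Cedar, Ginkgo, Fir, Beech, Juniper, Elm, Larch, Dogwood, Ivy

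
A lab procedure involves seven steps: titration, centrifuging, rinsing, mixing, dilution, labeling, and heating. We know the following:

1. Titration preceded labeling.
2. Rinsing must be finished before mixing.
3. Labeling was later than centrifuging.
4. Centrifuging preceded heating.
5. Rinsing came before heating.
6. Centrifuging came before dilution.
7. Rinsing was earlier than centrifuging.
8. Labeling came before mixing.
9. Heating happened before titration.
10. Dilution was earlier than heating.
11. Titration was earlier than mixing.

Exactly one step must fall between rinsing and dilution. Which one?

Tracing the constraints gives rinsing → centrifuging → dilution, so centrifuging sits after rinsing and before dilution.
No other step is forced both after rinsing and before dilution.

centrifuging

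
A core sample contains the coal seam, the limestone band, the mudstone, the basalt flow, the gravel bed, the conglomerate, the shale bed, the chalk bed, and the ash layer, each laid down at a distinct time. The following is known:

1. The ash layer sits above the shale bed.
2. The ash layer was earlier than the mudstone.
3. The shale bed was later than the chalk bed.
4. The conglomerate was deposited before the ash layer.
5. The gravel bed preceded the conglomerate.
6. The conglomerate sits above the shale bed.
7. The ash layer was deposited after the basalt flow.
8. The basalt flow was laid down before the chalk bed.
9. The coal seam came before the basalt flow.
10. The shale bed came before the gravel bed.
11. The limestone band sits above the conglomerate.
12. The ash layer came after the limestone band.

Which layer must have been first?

The coal seam has a chain of constraints placing it before every other layer, so the coal seam must be first.

the coal seam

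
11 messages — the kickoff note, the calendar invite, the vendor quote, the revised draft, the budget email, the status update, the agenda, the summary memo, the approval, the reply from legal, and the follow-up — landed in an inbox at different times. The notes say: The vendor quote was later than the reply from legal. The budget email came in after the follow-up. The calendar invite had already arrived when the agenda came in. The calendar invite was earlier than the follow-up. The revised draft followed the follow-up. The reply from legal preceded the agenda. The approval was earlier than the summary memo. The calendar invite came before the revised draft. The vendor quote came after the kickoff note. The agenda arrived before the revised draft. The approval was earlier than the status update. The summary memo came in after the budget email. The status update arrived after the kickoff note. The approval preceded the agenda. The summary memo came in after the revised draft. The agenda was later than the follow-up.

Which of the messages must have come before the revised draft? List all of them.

Directly stated before the revised draft: the agenda, the calendar invite, and the follow-up.
The approval reaches the revised draft via the approval → the agenda → the revised draft.
The reply from legal reaches the revised draft via the reply from legal → the agenda → the revised draft.
No chain forces the summary memo (or any of the others) ahead of the revised draft.

the agenda, the approval, the calendar invite, the follow-up, the reply from legal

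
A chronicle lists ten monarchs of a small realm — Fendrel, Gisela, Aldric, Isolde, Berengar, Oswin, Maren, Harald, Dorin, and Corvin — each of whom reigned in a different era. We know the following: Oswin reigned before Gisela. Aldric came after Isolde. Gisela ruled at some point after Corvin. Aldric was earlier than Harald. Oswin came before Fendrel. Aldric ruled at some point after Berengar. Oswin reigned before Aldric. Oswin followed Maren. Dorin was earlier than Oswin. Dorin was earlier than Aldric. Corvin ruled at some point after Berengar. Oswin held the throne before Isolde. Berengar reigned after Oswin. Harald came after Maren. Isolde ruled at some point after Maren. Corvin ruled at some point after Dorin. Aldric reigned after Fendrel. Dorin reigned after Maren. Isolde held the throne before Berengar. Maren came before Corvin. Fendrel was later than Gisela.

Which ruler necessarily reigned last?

Every other ruler has a chain of constraints placing them before Harald, so Harald is last.

Harald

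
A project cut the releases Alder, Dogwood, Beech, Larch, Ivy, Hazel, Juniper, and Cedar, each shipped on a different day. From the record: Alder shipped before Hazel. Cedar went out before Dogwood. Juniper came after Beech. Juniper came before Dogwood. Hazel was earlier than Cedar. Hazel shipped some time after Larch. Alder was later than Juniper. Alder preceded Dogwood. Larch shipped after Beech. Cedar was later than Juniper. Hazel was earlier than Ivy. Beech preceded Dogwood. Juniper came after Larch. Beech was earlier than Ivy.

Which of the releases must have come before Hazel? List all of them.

Alder, Beech, Juniper, Larch

Directly stated before Hazel: Alder and Larch.
Beech reaches Hazel via Beech → Larch → Hazel.
Juniper reaches Hazel via Juniper → Alder → Hazel.
No chain forces Dogwood (or any of the others) ahead of Hazel.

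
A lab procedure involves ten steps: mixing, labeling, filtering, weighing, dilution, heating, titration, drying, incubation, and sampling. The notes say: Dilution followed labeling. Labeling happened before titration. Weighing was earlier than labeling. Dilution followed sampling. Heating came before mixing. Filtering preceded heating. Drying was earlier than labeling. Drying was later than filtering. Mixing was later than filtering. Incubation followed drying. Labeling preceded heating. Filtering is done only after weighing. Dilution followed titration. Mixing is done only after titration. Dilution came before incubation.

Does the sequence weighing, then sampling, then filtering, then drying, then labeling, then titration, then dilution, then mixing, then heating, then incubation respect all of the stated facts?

The constraints require heating before mixing, but in the proposed sequence mixing appears ahead of heating. That one violation is enough.

no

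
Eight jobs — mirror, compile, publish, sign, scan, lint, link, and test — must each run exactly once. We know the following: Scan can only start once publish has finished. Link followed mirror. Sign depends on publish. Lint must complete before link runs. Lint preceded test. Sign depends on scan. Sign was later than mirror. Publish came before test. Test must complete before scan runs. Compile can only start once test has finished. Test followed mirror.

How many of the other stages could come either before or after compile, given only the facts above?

3

Forced before compile: lint, mirror, publish, and test.
That leaves link, scan, and sign with no forced order relative to compile — 3.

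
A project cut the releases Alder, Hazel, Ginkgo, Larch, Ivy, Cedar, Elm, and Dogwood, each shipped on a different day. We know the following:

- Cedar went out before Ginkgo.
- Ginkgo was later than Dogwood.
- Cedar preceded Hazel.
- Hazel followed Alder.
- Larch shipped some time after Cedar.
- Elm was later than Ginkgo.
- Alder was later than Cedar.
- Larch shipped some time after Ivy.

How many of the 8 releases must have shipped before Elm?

3

Directly stated before Elm: Ginkgo.
Cedar reaches Elm via Cedar → Ginkgo → Elm.
Dogwood reaches Elm via Dogwood → Ginkgo → Elm.
That's Cedar, Dogwood, and Ginkgo — 3 in all.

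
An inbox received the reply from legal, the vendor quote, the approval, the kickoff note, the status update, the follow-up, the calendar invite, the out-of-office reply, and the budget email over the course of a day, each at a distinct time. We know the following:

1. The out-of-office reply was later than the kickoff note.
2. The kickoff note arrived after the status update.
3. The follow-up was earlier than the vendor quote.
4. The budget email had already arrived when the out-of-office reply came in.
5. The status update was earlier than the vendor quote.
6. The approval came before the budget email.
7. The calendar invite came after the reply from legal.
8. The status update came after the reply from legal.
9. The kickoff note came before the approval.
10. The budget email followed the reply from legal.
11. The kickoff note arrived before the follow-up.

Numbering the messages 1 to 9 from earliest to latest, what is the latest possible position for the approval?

The approval must come before the budget email and the out-of-office reply — 2 messages forced after it.
Everything else can be placed before the approval in some valid order, so the approval can sit as late as position 9 − 2 = 7.

7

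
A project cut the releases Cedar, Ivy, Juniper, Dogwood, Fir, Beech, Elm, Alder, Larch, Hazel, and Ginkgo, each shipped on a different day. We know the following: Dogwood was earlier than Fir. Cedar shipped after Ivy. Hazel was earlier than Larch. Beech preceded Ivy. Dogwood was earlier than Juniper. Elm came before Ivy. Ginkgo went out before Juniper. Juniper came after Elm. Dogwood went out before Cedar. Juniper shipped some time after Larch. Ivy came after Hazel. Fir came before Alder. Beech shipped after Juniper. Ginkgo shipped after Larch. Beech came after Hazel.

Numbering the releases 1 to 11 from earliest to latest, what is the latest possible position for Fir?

Fir must come before Alder — 1 release forced after it.
Everything else can be placed before Fir in some valid order, so Fir can sit as late as position 11 − 1 = 10.

10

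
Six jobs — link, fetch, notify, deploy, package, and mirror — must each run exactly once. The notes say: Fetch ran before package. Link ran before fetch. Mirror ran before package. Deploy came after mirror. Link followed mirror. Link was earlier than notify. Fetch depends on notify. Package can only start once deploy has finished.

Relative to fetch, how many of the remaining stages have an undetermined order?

Forced before fetch: link, mirror, and notify; forced after fetch: package.
That leaves deploy with no forced order relative to fetch — 1.

1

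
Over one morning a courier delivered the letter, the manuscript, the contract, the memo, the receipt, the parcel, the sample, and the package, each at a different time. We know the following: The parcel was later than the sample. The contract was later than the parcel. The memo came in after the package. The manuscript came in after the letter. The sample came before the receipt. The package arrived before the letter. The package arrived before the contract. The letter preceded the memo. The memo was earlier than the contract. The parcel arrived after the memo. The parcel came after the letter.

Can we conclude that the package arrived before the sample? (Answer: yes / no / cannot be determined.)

No chain of stated constraints runs from the package to the sample, and none runs from the sample to the package either.
So the relative order of the package and the sample is not fixed by the given facts.

cannot be determined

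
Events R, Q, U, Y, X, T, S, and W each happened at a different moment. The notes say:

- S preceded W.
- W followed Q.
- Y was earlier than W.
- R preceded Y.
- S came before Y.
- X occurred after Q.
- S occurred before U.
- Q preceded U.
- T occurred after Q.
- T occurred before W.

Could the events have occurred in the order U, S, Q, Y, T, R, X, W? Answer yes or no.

no

The constraints require R before Y, but in the proposed sequence Y appears ahead of R. That one violation is enough.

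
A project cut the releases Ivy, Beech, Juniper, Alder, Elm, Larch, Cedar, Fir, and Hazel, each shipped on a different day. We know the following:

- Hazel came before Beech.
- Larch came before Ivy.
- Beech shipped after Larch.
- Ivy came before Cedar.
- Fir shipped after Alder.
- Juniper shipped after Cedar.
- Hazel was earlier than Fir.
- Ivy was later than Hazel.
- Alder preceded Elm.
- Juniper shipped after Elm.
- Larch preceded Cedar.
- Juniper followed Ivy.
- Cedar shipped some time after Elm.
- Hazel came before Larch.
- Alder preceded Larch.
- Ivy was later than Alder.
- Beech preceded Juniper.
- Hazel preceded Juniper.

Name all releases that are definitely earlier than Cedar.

Directly stated before Cedar: Elm, Ivy, and Larch.
Alder reaches Cedar via Alder → Larch → Cedar.
Hazel reaches Cedar via Hazel → Larch → Cedar.
No chain forces Beech (or any of the others) ahead of Cedar.

Alder, Elm, Hazel, Ivy, Larch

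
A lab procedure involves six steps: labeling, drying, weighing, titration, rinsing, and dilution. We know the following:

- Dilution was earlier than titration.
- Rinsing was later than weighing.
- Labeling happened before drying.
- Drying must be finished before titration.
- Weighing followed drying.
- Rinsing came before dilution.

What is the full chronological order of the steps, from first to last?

The constraints fix every adjacent pair, so only one ordering works:
labeling → drying → weighing → rinsing → dilution → titration.

labeling, drying, weighing, rinsing, dilution, titration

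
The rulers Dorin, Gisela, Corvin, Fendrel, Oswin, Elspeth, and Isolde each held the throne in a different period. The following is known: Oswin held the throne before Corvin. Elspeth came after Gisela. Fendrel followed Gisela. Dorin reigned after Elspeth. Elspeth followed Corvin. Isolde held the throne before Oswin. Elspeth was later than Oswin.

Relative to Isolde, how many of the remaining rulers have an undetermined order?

Forced after Isolde: Corvin, Dorin, Elspeth, and Oswin.
That leaves Fendrel and Gisela with no forced order relative to Isolde — 2.

2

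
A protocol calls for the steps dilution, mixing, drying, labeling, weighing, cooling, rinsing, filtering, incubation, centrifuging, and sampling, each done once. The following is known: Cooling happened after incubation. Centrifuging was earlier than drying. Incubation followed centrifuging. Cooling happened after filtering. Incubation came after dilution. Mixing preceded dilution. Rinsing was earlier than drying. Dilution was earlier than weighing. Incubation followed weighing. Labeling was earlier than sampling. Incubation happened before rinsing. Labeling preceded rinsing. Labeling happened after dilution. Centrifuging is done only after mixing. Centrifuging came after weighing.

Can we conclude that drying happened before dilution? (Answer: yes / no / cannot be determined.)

Tracing the constraints gives dilution → incubation → rinsing → drying, so dilution must come before drying.
That means drying cannot be before dilution.

no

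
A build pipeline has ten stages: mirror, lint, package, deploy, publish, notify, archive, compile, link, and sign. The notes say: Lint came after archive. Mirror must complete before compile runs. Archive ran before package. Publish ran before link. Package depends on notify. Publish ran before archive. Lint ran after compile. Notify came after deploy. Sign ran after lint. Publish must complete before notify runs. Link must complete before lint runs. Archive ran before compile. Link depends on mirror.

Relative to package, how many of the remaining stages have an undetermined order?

5

Forced before package: archive, deploy, notify, and publish.
That leaves compile, link, lint, mirror, and sign with no forced order relative to package — 5.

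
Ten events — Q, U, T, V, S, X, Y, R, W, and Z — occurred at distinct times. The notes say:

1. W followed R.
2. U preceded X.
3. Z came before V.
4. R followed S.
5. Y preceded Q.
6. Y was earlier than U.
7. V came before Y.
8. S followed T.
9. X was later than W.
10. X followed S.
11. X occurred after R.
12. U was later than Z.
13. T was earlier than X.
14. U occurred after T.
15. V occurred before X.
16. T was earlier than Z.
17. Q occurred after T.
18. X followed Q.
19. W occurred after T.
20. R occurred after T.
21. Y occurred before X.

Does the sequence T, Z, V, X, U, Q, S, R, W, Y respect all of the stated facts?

The constraints require Y before U, but in the proposed sequence U appears ahead of Y. That one violation is enough.

no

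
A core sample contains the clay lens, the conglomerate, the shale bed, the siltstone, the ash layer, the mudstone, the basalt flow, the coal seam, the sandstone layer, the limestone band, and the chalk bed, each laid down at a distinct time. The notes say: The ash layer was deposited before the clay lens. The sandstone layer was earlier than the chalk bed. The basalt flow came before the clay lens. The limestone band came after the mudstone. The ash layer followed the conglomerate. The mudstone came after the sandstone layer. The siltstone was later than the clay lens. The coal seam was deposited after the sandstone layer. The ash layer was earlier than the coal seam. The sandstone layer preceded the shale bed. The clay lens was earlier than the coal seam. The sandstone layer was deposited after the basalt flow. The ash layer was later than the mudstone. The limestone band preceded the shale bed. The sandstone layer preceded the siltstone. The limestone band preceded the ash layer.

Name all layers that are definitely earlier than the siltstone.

the ash layer, the basalt flow, the clay lens, the conglomerate, the limestone band, the mudstone, the sandstone layer

Directly stated before the siltstone: the clay lens and the sandstone layer.
The ash layer reaches the siltstone via the ash layer → the clay lens → the siltstone.
The basalt flow reaches the siltstone via the basalt flow → the sandstone layer → the siltstone.
The conglomerate reaches the siltstone via the conglomerate → the ash layer → the clay lens → the siltstone.
Likewise the limestone band and the mudstone each reach the siltstone by chaining the stated constraints.
No chain forces the chalk bed (or any of the others) ahead of the siltstone.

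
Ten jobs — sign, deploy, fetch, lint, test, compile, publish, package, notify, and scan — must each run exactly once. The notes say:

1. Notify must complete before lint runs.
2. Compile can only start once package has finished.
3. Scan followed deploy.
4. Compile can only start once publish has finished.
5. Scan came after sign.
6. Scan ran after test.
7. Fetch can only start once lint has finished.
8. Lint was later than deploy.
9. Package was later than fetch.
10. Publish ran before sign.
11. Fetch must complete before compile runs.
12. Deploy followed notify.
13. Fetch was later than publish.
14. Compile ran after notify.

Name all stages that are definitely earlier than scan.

deploy, notify, publish, sign, test

Directly stated before scan: deploy, sign, and test.
Notify reaches scan via notify → deploy → scan.
Publish reaches scan via publish → sign → scan.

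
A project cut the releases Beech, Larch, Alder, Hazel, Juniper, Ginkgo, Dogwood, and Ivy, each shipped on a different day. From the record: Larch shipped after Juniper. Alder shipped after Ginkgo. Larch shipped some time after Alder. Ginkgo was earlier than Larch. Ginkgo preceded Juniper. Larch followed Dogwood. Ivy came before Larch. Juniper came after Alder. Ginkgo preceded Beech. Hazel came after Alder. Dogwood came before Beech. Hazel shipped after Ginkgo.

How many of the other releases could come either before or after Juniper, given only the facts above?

Forced before Juniper: Alder and Ginkgo; forced after Juniper: Larch.
That leaves Beech, Dogwood, Hazel, and Ivy with no forced order relative to Juniper — 4.

4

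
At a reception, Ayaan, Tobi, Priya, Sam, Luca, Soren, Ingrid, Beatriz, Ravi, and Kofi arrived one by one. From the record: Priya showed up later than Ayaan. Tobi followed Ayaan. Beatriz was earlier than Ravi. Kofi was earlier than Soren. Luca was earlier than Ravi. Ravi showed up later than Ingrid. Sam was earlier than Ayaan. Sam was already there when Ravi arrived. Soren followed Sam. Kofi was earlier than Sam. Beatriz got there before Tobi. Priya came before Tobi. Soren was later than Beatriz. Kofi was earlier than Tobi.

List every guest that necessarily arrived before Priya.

Ayaan, Kofi, Sam

Directly stated before Priya: Ayaan.
Kofi reaches Priya via Kofi → Sam → Ayaan → Priya.
Sam reaches Priya via Sam → Ayaan → Priya.
No chain forces Ingrid (or any of the others) ahead of Priya.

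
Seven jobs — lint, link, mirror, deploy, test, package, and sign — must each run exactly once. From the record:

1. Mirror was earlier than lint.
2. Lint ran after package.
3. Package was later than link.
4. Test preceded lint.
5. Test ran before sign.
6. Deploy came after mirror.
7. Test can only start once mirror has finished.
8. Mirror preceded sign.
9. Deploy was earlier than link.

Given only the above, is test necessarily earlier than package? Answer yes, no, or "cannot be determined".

cannot be determined

No chain of stated constraints runs from test to package, and none runs from package to test either.
So the relative order of test and package is not fixed by the given facts.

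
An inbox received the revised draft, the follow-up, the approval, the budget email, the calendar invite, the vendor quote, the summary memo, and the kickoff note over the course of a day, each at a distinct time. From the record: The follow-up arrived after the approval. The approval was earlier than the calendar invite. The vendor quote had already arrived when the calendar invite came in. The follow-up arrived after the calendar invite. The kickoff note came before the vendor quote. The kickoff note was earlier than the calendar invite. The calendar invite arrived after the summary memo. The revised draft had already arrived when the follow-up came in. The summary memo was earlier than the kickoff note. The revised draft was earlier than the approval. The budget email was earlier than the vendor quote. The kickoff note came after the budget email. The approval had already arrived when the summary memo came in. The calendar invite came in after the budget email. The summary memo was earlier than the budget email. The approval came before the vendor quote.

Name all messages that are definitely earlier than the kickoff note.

Directly stated before the kickoff note: the budget email and the summary memo.
The approval reaches the kickoff note via the approval → the summary memo → the kickoff note.
The revised draft reaches the kickoff note via the revised draft → the approval → the summary memo → the kickoff note.

the approval, the budget email, the revised draft, the summary memo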